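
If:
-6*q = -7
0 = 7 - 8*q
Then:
No Solution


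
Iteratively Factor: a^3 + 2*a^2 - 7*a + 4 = (a - 1)*(a^2 + 3*a - 4) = (a - 1)*(a + 4)*(a - 1)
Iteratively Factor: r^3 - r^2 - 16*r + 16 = (r + 4)*(r^2 - 5*r + 4) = (r - 1)*(r + 4)*(r - 4)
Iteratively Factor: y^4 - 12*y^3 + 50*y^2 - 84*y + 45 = (y - 3)*(y^3 - 9*y^2 + 23*y - 15) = (y - 5)*(y - 3)*(y^2 - 4*y + 3) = (y - 5)*(y - 3)*(y - 1)*(y - 3)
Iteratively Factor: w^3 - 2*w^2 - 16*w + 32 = (w - 4)*(w^2 + 2*w - 8) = (w - 4)*(w + 4)*(w - 2)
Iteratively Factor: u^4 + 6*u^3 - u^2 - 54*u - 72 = (u + 3)*(u^3 + 3*u^2 - 10*u - 24) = (u - 3)*(u + 3)*(u^2 + 6*u + 8) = (u - 3)*(u + 3)*(u + 4)*(u + 2)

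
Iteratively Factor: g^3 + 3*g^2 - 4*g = (g)*(g^2 + 3*g - 4) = g*(g - 1)*(g + 4)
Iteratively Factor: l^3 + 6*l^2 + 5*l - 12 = (l + 4)*(l^2 + 2*l - 3) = (l + 3)*(l + 4)*(l - 1)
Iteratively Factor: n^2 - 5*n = (n)*(n - 5)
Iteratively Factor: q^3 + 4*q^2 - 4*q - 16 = (q + 4)*(q^2 - 4) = (q + 2)*(q + 4)*(q - 2)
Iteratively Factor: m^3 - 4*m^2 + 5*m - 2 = (m - 1)*(m^2 - 3*m + 2) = (m - 1)^2*(m - 2)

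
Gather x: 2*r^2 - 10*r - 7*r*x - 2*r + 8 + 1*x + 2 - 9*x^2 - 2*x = 2*r^2 - 12*r - 9*x^2 + x*(-7*r - 1) + 10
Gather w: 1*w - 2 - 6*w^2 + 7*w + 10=-6*w^2 + 8*w + 8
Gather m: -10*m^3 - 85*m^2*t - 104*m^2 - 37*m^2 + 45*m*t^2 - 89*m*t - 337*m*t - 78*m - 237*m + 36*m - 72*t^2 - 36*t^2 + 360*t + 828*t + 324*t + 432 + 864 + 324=-10*m^3 + m^2*(-85*t - 141) + m*(45*t^2 - 426*t - 279) - 108*t^2 + 1512*t + 1620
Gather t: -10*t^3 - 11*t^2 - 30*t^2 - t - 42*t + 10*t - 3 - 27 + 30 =-10*t^3 - 41*t^2 - 33*t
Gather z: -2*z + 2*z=0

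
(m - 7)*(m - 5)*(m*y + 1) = m^3*y - 12*m^2*y + m^2 + 35*m*y - 12*m + 35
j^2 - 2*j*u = j*(j - 2*u)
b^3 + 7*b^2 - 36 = (b - 2)*(b + 3)*(b + 6)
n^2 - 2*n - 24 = (n - 6)*(n + 4)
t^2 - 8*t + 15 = (t - 5)*(t - 3)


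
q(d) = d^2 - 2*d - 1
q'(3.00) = 4.00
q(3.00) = 2.00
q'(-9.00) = -20.00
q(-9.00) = 98.00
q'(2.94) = 3.88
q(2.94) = 1.76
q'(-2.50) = -7.00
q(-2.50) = 10.25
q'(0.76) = -0.48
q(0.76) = -1.94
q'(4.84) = 7.68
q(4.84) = 12.75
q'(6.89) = 11.78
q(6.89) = 32.69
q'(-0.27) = -2.54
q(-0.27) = -0.39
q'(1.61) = 1.22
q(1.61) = -1.63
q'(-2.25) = -6.50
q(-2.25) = 8.56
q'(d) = 2*d - 2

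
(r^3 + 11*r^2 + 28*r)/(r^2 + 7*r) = r + 4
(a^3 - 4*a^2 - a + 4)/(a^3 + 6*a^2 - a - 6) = (a - 4)/(a + 6)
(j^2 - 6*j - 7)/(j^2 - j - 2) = (j - 7)/(j - 2)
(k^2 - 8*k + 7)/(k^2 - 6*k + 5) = (k - 7)/(k - 5)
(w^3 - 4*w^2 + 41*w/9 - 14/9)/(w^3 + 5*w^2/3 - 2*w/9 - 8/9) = (3*w^2 - 10*w + 7)/(3*w^2 + 7*w + 4)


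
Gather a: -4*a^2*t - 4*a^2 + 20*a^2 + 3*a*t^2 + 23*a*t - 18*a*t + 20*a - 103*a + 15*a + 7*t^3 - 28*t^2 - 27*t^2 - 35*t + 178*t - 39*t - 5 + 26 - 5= a^2*(16 - 4*t) + a*(3*t^2 + 5*t - 68) + 7*t^3 - 55*t^2 + 104*t + 16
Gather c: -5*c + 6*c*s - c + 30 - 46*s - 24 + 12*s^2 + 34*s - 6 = c*(6*s - 6) + 12*s^2 - 12*s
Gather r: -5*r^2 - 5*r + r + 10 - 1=-5*r^2 - 4*r + 9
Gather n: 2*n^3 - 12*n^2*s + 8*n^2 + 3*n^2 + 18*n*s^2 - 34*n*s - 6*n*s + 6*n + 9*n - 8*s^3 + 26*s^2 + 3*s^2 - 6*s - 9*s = 2*n^3 + n^2*(11 - 12*s) + n*(18*s^2 - 40*s + 15) - 8*s^3 + 29*s^2 - 15*s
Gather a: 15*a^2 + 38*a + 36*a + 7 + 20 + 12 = 15*a^2 + 74*a + 39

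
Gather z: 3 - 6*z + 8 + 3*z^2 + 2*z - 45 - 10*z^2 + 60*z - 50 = -7*z^2 + 56*z - 84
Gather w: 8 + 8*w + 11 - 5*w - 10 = 3*w + 9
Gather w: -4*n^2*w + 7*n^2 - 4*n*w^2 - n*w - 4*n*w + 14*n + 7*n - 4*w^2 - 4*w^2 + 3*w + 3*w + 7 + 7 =7*n^2 + 21*n + w^2*(-4*n - 8) + w*(-4*n^2 - 5*n + 6) + 14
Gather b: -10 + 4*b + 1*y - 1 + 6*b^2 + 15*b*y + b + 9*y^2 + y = 6*b^2 + b*(15*y + 5) + 9*y^2 + 2*y - 11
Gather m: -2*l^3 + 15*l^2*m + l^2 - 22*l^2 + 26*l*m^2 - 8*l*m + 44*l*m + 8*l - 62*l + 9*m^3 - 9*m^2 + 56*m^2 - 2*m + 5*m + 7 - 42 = -2*l^3 - 21*l^2 - 54*l + 9*m^3 + m^2*(26*l + 47) + m*(15*l^2 + 36*l + 3) - 35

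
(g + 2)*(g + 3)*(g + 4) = g^3 + 9*g^2 + 26*g + 24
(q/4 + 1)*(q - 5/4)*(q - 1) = q^3/4 + 7*q^2/16 - 31*q/16 + 5/4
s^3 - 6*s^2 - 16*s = s*(s - 8)*(s + 2)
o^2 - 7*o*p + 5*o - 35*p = (o + 5)*(o - 7*p)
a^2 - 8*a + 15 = (a - 5)*(a - 3)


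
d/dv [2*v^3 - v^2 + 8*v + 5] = 6*v^2 - 2*v + 8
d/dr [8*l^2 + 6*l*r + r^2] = 6*l + 2*r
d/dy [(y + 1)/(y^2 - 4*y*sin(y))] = (4*y^2*cos(y) - y^2 + 4*y*cos(y) - 2*y + 4*sin(y))/(y^2*(y - 4*sin(y))^2)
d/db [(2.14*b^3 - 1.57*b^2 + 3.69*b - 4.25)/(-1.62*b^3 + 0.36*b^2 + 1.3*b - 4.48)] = (-1.773*b^4 + 17.5196*b^3 - 52.786*b^2 + 17.1272*b - 11.0062)/(2.6244*b^6 - 1.1664*b^5 - 4.0824*b^4 + 15.4512*b^3 - 1.5356*b^2 - 11.648*b + 20.0704)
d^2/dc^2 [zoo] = 0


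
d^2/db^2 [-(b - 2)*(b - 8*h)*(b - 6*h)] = -6*b + 28*h + 4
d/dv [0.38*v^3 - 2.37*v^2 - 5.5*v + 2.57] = 1.14*v^2 - 4.74*v - 5.5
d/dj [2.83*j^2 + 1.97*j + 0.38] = 5.66*j + 1.97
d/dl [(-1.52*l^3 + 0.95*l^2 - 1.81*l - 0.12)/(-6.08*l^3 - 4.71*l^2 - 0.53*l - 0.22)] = (12.9352*l^4 - 20.3984*l^3 - 10.2142*l^2 - 1.5484*l + 0.3346)/(36.9664*l^6 + 57.2736*l^5 + 28.6289*l^4 + 7.6678*l^3 + 2.3533*l^2 + 0.2332*l + 0.0484)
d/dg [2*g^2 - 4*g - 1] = 4*g - 4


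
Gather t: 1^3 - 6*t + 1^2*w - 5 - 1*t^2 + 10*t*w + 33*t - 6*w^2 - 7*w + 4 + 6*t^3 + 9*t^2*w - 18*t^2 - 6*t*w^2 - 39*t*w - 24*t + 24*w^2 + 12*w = 6*t^3 + t^2*(9*w - 19) + t*(-6*w^2 - 29*w + 3) + 18*w^2 + 6*w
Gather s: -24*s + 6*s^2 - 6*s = 6*s^2 - 30*s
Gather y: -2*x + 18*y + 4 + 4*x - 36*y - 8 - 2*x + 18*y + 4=0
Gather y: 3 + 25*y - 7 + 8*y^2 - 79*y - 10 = 8*y^2 - 54*y - 14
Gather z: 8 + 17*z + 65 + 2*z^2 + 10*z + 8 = 2*z^2 + 27*z + 81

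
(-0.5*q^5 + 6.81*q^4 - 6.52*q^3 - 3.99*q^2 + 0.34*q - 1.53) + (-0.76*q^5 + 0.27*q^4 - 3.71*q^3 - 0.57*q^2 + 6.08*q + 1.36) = -1.26*q^5 + 7.08*q^4 - 10.23*q^3 - 4.56*q^2 + 6.42*q - 0.17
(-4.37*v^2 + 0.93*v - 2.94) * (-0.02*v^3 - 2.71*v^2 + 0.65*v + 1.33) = 0.0874*v^5 + 11.8241*v^4 - 5.302*v^3 + 2.7598*v^2 - 0.6741*v - 3.9102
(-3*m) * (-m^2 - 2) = 3*m^3 + 6*m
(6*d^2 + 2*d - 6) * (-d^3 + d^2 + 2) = -6*d^5 + 4*d^4 + 8*d^3 + 6*d^2 + 4*d - 12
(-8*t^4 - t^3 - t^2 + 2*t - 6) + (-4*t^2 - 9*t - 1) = -8*t^4 - t^3 - 5*t^2 - 7*t - 7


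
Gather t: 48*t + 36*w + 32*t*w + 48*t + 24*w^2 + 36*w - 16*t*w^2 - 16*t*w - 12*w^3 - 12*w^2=t*(-16*w^2 + 16*w + 96) - 12*w^3 + 12*w^2 + 72*w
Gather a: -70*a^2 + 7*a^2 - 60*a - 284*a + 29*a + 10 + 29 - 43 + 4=-63*a^2 - 315*a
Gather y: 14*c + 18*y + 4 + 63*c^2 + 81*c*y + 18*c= 63*c^2 + 32*c + y*(81*c + 18) + 4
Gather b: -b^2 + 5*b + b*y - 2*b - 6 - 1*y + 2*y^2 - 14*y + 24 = -b^2 + b*(y + 3) + 2*y^2 - 15*y + 18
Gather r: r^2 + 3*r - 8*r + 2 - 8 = r^2 - 5*r - 6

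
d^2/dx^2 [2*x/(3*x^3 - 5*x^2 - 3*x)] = 4*(27*x^2 - 45*x + 34)/(27*x^6 - 135*x^5 + 144*x^4 + 145*x^3 - 144*x^2 - 135*x - 27)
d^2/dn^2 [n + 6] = 0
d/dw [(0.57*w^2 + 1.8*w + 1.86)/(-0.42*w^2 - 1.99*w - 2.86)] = (-0.378299999999999*w^2 - 1.698*w - 1.4466)/(0.1764*w^4 + 1.6716*w^3 + 6.3625*w^2 + 11.3828*w + 8.1796)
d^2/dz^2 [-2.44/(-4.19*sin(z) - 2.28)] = (-42.836884*sin(z)^2 + 23.309808*sin(z) + 85.673768)/(4.19*sin(z) + 2.28)^3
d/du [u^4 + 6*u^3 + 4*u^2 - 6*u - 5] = 4*u^3 + 18*u^2 + 8*u - 6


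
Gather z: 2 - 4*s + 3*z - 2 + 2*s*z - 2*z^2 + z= -4*s - 2*z^2 + z*(2*s + 4)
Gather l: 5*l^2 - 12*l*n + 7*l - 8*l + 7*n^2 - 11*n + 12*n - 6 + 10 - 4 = 5*l^2 + l*(-12*n - 1) + 7*n^2 + n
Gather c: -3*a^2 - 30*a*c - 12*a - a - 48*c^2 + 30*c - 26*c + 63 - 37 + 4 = -3*a^2 - 13*a - 48*c^2 + c*(4 - 30*a) + 30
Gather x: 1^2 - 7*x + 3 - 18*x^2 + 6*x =-18*x^2 - x + 4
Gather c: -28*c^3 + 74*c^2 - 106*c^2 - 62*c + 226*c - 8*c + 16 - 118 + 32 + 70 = -28*c^3 - 32*c^2 + 156*c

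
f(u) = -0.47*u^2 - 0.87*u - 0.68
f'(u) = -0.94*u - 0.87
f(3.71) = -10.38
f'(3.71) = -4.36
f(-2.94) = -2.18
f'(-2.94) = 1.89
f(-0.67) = -0.31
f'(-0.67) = -0.24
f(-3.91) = -4.46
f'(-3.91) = 2.81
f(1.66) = -3.42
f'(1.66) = -2.43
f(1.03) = -2.07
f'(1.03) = -1.84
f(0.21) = -0.88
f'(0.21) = -1.07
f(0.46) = -1.18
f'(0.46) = -1.30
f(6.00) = -22.82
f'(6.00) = -6.51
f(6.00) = -22.82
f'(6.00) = -6.51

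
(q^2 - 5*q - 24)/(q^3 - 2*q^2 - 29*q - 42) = (q - 8)/(q^2 - 5*q - 14)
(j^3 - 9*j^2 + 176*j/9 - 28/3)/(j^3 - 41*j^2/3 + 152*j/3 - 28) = (j - 7/3)/(j - 7)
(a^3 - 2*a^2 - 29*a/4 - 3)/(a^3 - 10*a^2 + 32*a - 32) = (a^2 + 2*a + 3/4)/(a^2 - 6*a + 8)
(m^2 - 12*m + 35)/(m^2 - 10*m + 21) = (m - 5)/(m - 3)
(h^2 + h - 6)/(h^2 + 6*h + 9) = (h - 2)/(h + 3)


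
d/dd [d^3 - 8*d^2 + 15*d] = 3*d^2 - 16*d + 15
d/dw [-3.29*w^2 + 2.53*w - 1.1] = 2.53 - 6.58*w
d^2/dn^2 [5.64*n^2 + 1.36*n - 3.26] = 11.2800000000000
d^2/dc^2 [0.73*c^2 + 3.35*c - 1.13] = 1.46000000000000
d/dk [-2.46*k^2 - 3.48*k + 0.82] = -4.92*k - 3.48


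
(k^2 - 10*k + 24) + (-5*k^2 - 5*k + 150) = -4*k^2 - 15*k + 174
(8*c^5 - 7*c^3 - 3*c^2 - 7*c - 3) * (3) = 24*c^5 - 21*c^3 - 9*c^2 - 21*c - 9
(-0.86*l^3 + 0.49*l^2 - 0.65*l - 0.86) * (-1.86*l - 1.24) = 1.5996*l^4 + 0.155*l^3 + 0.6014*l^2 + 2.4056*l + 1.0664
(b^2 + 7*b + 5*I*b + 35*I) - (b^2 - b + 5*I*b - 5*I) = 8*b + 40*I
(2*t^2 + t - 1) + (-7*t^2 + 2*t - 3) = -5*t^2 + 3*t - 4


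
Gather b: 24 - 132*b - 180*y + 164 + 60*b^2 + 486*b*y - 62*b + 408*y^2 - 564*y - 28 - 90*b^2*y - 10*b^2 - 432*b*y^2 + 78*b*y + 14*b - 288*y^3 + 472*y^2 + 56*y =b^2*(50 - 90*y) + b*(-432*y^2 + 564*y - 180) - 288*y^3 + 880*y^2 - 688*y + 160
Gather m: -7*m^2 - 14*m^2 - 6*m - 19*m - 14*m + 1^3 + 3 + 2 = -21*m^2 - 39*m + 6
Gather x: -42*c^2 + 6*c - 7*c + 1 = -42*c^2 - c + 1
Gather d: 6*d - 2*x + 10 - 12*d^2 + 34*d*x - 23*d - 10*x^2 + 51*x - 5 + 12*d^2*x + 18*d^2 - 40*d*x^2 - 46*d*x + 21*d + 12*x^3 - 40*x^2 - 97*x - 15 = d^2*(12*x + 6) + d*(-40*x^2 - 12*x + 4) + 12*x^3 - 50*x^2 - 48*x - 10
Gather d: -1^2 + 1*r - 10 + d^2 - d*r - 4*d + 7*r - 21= d^2 + d*(-r - 4) + 8*r - 32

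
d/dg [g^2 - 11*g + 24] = 2*g - 11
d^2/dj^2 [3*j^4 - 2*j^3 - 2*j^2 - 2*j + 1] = 36*j^2 - 12*j - 4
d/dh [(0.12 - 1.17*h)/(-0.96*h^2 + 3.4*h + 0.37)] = (-1.1232*h^2 + 0.2304*h - 0.8409)/(0.9216*h^4 - 6.528*h^3 + 10.8496*h^2 + 2.516*h + 0.1369)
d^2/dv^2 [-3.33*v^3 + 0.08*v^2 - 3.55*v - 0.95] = 0.16 - 19.98*v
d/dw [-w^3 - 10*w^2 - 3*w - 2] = -3*w^2 - 20*w - 3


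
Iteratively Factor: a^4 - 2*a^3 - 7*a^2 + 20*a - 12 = (a - 1)*(a^3 - a^2 - 8*a + 12) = (a - 2)*(a - 1)*(a^2 + a - 6) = (a - 2)*(a - 1)*(a + 3)*(a - 2)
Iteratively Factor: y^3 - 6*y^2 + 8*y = (y - 4)*(y^2 - 2*y) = y*(y - 4)*(y - 2)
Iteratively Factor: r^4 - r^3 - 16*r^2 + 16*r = (r + 4)*(r^3 - 5*r^2 + 4*r) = (r - 1)*(r + 4)*(r^2 - 4*r) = r*(r - 1)*(r + 4)*(r - 4)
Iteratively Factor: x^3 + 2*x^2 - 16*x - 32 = (x + 4)*(x^2 - 2*x - 8) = (x + 2)*(x + 4)*(x - 4)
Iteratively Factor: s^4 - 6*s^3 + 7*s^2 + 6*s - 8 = (s - 2)*(s^3 - 4*s^2 - s + 4) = (s - 2)*(s - 1)*(s^2 - 3*s - 4) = (s - 2)*(s - 1)*(s + 1)*(s - 4)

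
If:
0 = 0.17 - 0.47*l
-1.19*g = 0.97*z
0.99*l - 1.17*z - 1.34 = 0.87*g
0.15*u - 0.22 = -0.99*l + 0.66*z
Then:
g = 1.74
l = 0.36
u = -10.30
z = -2.13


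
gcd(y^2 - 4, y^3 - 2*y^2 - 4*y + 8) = y^2 - 4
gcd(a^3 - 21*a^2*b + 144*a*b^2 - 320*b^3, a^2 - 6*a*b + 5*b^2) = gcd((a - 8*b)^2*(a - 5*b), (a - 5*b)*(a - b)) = a - 5*b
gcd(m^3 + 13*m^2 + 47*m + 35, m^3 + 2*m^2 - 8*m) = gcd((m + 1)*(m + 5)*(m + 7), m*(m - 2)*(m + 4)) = 1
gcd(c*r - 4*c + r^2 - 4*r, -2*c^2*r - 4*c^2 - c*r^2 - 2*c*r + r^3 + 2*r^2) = c + r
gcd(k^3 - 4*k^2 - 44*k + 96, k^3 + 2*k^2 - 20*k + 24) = k^2 + 4*k - 12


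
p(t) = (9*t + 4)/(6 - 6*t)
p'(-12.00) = 0.01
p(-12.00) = -1.33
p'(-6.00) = 0.04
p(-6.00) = -1.19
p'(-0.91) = 0.59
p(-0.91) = -0.37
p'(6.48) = 0.07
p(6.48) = -1.90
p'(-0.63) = 0.82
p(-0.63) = -0.17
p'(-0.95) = 0.57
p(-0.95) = -0.39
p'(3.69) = 0.30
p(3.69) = -2.31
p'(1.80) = 3.39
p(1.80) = -4.21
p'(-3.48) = 0.11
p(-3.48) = -1.02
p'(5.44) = 0.11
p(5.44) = -1.99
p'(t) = 9/(6 - 6*t) + 6*(9*t + 4)/(6 - 6*t)^2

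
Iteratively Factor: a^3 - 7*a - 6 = (a + 1)*(a^2 - a - 6) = (a - 3)*(a + 1)*(a + 2)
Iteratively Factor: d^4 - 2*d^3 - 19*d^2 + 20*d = (d - 5)*(d^3 + 3*d^2 - 4*d) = d*(d - 5)*(d^2 + 3*d - 4) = d*(d - 5)*(d - 1)*(d + 4)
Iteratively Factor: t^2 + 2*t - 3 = (t + 3)*(t - 1)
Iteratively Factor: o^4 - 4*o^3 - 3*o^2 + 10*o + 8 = (o - 4)*(o^3 - 3*o - 2) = (o - 4)*(o + 1)*(o^2 - o - 2) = (o - 4)*(o - 2)*(o + 1)*(o + 1)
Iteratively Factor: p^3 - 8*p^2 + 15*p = (p - 3)*(p^2 - 5*p) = p*(p - 3)*(p - 5)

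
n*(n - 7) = n^2 - 7*n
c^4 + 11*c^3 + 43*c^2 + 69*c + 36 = (c + 1)*(c + 3)^2*(c + 4)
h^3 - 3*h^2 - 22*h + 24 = (h - 6)*(h - 1)*(h + 4)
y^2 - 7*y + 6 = (y - 6)*(y - 1)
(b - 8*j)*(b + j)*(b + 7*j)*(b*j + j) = b^4*j + b^3*j - 57*b^2*j^3 - 56*b*j^4 - 57*b*j^3 - 56*j^4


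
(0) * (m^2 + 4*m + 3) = 0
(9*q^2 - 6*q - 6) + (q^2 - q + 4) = 10*q^2 - 7*q - 2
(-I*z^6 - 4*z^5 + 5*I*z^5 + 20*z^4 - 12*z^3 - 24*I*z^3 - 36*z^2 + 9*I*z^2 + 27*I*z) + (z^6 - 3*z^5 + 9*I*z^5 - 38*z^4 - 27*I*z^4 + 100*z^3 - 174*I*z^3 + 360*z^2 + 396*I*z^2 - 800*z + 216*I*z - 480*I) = z^6 - I*z^6 - 7*z^5 + 14*I*z^5 - 18*z^4 - 27*I*z^4 + 88*z^3 - 198*I*z^3 + 324*z^2 + 405*I*z^2 - 800*z + 243*I*z - 480*I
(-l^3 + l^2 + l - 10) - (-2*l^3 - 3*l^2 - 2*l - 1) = l^3 + 4*l^2 + 3*l - 9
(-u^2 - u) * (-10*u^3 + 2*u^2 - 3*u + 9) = 10*u^5 + 8*u^4 + u^3 - 6*u^2 - 9*u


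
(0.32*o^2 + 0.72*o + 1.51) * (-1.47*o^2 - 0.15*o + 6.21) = -0.4704*o^4 - 1.1064*o^3 - 0.3405*o^2 + 4.2447*o + 9.3771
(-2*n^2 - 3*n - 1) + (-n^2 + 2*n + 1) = -3*n^2 - n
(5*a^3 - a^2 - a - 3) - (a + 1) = 5*a^3 - a^2 - 2*a - 4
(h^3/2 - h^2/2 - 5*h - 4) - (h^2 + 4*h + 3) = h^3/2 - 3*h^2/2 - 9*h - 7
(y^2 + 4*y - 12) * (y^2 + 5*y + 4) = y^4 + 9*y^3 + 12*y^2 - 44*y - 48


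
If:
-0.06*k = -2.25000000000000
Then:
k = 37.50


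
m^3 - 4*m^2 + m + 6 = (m - 3)*(m - 2)*(m + 1)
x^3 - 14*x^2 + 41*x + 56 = (x - 8)*(x - 7)*(x + 1)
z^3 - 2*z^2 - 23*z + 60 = (z - 4)*(z - 3)*(z + 5)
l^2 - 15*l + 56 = (l - 8)*(l - 7)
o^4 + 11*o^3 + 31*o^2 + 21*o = o*(o + 1)*(o + 3)*(o + 7)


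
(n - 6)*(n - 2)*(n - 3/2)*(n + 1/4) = n^4 - 37*n^3/4 + 173*n^2/8 - 12*n - 9/2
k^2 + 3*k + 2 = (k + 1)*(k + 2)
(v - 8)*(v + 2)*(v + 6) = v^3 - 52*v - 96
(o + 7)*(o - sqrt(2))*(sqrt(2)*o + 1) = sqrt(2)*o^3 - o^2 + 7*sqrt(2)*o^2 - 7*o - sqrt(2)*o - 7*sqrt(2)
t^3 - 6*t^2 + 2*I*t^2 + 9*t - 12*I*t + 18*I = (t - 3)^2*(t + 2*I)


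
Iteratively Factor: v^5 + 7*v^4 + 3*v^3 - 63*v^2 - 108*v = (v + 4)*(v^4 + 3*v^3 - 9*v^2 - 27*v) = v*(v + 4)*(v^3 + 3*v^2 - 9*v - 27) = v*(v - 3)*(v + 4)*(v^2 + 6*v + 9) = v*(v - 3)*(v + 3)*(v + 4)*(v + 3)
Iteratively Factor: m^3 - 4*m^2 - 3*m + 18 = (m - 3)*(m^2 - m - 6) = (m - 3)^2*(m + 2)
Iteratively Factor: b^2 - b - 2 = (b - 2)*(b + 1)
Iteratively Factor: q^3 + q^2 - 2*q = (q + 2)*(q^2 - q) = (q - 1)*(q + 2)*(q)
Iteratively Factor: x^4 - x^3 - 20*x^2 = (x)*(x^3 - x^2 - 20*x) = x^2*(x^2 - x - 20) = x^2*(x + 4)*(x - 5)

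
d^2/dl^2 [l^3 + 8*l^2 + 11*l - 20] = 6*l + 16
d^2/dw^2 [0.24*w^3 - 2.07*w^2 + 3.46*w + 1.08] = 1.44*w - 4.14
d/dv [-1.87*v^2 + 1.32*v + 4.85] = 1.32 - 3.74*v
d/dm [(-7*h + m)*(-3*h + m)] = -10*h + 2*m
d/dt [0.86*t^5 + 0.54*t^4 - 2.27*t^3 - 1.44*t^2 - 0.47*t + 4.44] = 4.3*t^4 + 2.16*t^3 - 6.81*t^2 - 2.88*t - 0.47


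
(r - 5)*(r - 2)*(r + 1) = r^3 - 6*r^2 + 3*r + 10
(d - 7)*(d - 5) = d^2 - 12*d + 35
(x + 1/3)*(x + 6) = x^2 + 19*x/3 + 2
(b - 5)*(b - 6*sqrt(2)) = b^2 - 6*sqrt(2)*b - 5*b + 30*sqrt(2)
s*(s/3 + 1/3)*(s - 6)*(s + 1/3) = s^4/3 - 14*s^3/9 - 23*s^2/9 - 2*s/3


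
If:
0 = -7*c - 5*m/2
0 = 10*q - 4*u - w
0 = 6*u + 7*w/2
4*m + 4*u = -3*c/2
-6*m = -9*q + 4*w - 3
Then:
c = -175/2241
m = 490/2241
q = -97/2241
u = -3395/17928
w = 485/1494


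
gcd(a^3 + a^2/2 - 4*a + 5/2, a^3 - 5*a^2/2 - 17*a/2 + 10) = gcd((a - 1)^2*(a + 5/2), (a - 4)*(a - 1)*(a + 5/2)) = a^2 + 3*a/2 - 5/2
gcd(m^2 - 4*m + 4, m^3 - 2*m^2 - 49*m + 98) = m - 2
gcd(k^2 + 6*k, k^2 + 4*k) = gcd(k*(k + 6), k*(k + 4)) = k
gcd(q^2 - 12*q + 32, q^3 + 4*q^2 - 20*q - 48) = q - 4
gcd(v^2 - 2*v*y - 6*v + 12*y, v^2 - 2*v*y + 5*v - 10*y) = -v + 2*y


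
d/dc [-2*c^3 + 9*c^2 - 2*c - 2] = -6*c^2 + 18*c - 2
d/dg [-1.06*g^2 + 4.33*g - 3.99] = 4.33 - 2.12*g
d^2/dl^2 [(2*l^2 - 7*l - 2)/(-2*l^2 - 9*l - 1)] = 2*(64*l^3 + 36*l^2 + 66*l + 93)/(8*l^6 + 108*l^5 + 498*l^4 + 837*l^3 + 249*l^2 + 27*l + 1)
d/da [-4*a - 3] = -4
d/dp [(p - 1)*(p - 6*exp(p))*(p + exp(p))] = (p - 1)*(p - 6*exp(p))*(exp(p) + 1) - (p - 1)*(p + exp(p))*(6*exp(p) - 1) + (p - 6*exp(p))*(p + exp(p))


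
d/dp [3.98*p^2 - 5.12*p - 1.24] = 7.96*p - 5.12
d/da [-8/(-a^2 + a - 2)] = 8*(1 - 2*a)/(a^2 - a + 2)^2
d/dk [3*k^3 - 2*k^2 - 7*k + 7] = 9*k^2 - 4*k - 7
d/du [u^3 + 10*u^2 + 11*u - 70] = 3*u^2 + 20*u + 11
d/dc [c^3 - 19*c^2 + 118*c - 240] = 3*c^2 - 38*c + 118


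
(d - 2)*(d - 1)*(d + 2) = d^3 - d^2 - 4*d + 4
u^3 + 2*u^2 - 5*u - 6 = (u - 2)*(u + 1)*(u + 3)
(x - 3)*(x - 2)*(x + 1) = x^3 - 4*x^2 + x + 6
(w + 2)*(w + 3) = w^2 + 5*w + 6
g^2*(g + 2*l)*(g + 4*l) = g^4 + 6*g^3*l + 8*g^2*l^2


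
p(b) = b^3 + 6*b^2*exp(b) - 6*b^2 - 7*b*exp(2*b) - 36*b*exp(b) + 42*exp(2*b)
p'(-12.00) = 576.01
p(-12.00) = -2591.99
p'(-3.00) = 67.78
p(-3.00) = -72.78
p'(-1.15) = 26.95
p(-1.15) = 11.18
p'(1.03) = 329.57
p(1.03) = 181.66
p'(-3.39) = 79.15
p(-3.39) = -101.40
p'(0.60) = 133.74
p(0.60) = 88.13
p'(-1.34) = 29.85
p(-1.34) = 5.80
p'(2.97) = 12388.64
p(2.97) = 6979.23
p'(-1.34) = 29.85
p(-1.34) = 5.80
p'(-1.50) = 32.64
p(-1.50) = 0.80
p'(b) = 6*b^2*exp(b) + 3*b^2 - 14*b*exp(2*b) - 24*b*exp(b) - 12*b + 77*exp(2*b) - 36*exp(b)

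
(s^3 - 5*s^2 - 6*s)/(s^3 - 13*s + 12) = s*(s^2 - 5*s - 6)/(s^3 - 13*s + 12)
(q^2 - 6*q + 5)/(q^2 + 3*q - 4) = (q - 5)/(q + 4)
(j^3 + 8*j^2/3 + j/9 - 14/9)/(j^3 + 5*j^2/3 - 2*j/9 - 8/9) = (3*j + 7)/(3*j + 4)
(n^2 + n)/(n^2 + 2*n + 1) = n/(n + 1)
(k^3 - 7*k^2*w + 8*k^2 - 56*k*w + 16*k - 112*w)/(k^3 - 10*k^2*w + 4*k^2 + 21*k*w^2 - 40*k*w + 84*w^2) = (-k - 4)/(-k + 3*w)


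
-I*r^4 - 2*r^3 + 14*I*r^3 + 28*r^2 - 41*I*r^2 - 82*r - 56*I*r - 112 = (r - 8)*(r - 7)*(r - 2*I)*(-I*r - I)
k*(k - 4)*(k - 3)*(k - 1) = k^4 - 8*k^3 + 19*k^2 - 12*k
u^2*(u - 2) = u^3 - 2*u^2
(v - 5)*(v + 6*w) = v^2 + 6*v*w - 5*v - 30*w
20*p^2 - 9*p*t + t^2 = (-5*p + t)*(-4*p + t)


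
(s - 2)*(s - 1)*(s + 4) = s^3 + s^2 - 10*s + 8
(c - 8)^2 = c^2 - 16*c + 64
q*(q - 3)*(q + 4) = q^3 + q^2 - 12*q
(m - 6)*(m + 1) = m^2 - 5*m - 6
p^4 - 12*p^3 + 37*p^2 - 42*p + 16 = (p - 8)*(p - 2)*(p - 1)^2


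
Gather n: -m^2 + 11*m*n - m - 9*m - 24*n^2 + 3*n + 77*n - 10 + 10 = -m^2 - 10*m - 24*n^2 + n*(11*m + 80)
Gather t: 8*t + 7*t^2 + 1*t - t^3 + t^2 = -t^3 + 8*t^2 + 9*t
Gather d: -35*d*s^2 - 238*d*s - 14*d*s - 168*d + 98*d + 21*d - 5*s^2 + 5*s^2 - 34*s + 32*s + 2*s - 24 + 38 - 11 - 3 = d*(-35*s^2 - 252*s - 49)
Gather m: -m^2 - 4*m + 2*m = -m^2 - 2*m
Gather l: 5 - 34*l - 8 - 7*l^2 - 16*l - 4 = -7*l^2 - 50*l - 7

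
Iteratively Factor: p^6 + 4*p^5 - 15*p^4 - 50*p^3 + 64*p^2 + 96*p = (p)*(p^5 + 4*p^4 - 15*p^3 - 50*p^2 + 64*p + 96) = p*(p + 4)*(p^4 - 15*p^2 + 10*p + 24) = p*(p + 1)*(p + 4)*(p^3 - p^2 - 14*p + 24) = p*(p - 3)*(p + 1)*(p + 4)*(p^2 + 2*p - 8) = p*(p - 3)*(p - 2)*(p + 1)*(p + 4)*(p + 4)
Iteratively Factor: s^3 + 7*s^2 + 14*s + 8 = (s + 2)*(s^2 + 5*s + 4) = (s + 2)*(s + 4)*(s + 1)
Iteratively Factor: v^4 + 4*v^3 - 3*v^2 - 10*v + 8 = (v + 4)*(v^3 - 3*v + 2) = (v - 1)*(v + 4)*(v^2 + v - 2) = (v - 1)*(v + 2)*(v + 4)*(v - 1)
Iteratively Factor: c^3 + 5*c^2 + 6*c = (c)*(c^2 + 5*c + 6) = c*(c + 2)*(c + 3)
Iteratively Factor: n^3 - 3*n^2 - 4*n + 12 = (n - 2)*(n^2 - n - 6) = (n - 2)*(n + 2)*(n - 3)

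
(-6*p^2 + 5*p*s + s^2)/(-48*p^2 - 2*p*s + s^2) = (p - s)/(8*p - s)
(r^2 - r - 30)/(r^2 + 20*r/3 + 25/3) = 3*(r - 6)/(3*r + 5)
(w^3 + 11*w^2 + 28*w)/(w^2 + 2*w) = (w^2 + 11*w + 28)/(w + 2)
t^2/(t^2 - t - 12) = t^2/(t^2 - t - 12)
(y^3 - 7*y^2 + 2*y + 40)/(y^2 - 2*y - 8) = y - 5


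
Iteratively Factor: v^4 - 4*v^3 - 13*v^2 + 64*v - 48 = (v + 4)*(v^3 - 8*v^2 + 19*v - 12) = (v - 3)*(v + 4)*(v^2 - 5*v + 4) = (v - 4)*(v - 3)*(v + 4)*(v - 1)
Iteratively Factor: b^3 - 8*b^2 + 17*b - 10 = (b - 1)*(b^2 - 7*b + 10) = (b - 5)*(b - 1)*(b - 2)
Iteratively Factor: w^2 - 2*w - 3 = (w - 3)*(w + 1)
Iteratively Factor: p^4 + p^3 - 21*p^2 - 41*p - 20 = (p + 1)*(p^3 - 21*p - 20) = (p - 5)*(p + 1)*(p^2 + 5*p + 4) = (p - 5)*(p + 1)*(p + 4)*(p + 1)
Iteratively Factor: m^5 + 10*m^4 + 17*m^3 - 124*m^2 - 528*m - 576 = (m + 3)*(m^4 + 7*m^3 - 4*m^2 - 112*m - 192) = (m - 4)*(m + 3)*(m^3 + 11*m^2 + 40*m + 48) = (m - 4)*(m + 3)*(m + 4)*(m^2 + 7*m + 12) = (m - 4)*(m + 3)^2*(m + 4)*(m + 4)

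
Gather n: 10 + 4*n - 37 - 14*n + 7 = -10*n - 20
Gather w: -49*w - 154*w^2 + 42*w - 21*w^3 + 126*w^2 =-21*w^3 - 28*w^2 - 7*w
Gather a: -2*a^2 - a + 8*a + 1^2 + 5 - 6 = -2*a^2 + 7*a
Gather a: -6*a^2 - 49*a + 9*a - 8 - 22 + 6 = -6*a^2 - 40*a - 24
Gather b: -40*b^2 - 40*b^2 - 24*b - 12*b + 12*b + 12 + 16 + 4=-80*b^2 - 24*b + 32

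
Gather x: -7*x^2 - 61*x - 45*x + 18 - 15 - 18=-7*x^2 - 106*x - 15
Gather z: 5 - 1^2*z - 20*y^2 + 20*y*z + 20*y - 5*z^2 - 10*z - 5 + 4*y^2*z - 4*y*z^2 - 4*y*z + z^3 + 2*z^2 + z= -20*y^2 + 20*y + z^3 + z^2*(-4*y - 3) + z*(4*y^2 + 16*y - 10)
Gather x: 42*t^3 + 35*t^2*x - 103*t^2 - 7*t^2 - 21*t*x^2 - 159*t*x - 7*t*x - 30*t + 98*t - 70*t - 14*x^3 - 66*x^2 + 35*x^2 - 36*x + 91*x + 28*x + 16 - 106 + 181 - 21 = 42*t^3 - 110*t^2 - 2*t - 14*x^3 + x^2*(-21*t - 31) + x*(35*t^2 - 166*t + 83) + 70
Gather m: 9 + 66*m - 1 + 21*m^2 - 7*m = 21*m^2 + 59*m + 8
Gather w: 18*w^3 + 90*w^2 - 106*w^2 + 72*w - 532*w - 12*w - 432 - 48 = 18*w^3 - 16*w^2 - 472*w - 480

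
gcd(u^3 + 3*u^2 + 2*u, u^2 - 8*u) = u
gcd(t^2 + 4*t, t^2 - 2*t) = t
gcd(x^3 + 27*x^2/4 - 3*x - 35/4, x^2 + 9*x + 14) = x + 7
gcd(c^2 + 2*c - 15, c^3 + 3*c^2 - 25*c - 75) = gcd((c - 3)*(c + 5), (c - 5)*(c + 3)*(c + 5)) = c + 5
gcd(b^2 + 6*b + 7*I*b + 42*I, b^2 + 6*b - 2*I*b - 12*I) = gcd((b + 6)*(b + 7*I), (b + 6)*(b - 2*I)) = b + 6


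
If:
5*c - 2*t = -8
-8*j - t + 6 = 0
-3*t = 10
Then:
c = -44/15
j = 7/6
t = -10/3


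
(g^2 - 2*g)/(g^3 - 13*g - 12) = g*(2 - g)/(-g^3 + 13*g + 12)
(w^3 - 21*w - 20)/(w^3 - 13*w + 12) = (w^3 - 21*w - 20)/(w^3 - 13*w + 12)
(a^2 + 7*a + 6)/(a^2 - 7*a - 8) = (a + 6)/(a - 8)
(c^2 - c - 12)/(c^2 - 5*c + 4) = (c + 3)/(c - 1)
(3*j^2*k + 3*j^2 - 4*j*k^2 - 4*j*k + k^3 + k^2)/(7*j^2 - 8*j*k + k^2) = (3*j*k + 3*j - k^2 - k)/(7*j - k)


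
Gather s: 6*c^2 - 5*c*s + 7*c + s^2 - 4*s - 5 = 6*c^2 + 7*c + s^2 + s*(-5*c - 4) - 5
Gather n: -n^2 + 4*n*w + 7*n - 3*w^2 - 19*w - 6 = -n^2 + n*(4*w + 7) - 3*w^2 - 19*w - 6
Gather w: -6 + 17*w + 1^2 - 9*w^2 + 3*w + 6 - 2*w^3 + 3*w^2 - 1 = -2*w^3 - 6*w^2 + 20*w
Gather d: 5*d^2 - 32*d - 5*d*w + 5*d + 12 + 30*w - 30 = 5*d^2 + d*(-5*w - 27) + 30*w - 18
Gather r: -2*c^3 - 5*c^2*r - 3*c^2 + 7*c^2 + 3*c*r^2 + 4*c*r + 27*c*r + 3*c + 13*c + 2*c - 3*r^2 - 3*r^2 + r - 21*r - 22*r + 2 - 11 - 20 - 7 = -2*c^3 + 4*c^2 + 18*c + r^2*(3*c - 6) + r*(-5*c^2 + 31*c - 42) - 36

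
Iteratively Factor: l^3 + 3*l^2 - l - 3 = (l - 1)*(l^2 + 4*l + 3) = (l - 1)*(l + 3)*(l + 1)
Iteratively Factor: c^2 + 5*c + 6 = (c + 2)*(c + 3)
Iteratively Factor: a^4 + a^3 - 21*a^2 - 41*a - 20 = (a + 1)*(a^3 - 21*a - 20) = (a - 5)*(a + 1)*(a^2 + 5*a + 4) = (a - 5)*(a + 1)*(a + 4)*(a + 1)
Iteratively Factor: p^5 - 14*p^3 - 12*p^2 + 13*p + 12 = (p - 1)*(p^4 + p^3 - 13*p^2 - 25*p - 12) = (p - 1)*(p + 3)*(p^3 - 2*p^2 - 7*p - 4) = (p - 1)*(p + 1)*(p + 3)*(p^2 - 3*p - 4) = (p - 4)*(p - 1)*(p + 1)*(p + 3)*(p + 1)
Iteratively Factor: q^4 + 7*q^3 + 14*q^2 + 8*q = (q + 1)*(q^3 + 6*q^2 + 8*q) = (q + 1)*(q + 2)*(q^2 + 4*q) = (q + 1)*(q + 2)*(q + 4)*(q)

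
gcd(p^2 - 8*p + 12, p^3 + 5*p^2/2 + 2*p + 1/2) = 1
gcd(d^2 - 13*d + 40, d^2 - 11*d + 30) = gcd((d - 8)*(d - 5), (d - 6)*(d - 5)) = d - 5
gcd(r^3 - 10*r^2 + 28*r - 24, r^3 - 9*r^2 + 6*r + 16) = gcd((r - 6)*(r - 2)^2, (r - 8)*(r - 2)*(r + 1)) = r - 2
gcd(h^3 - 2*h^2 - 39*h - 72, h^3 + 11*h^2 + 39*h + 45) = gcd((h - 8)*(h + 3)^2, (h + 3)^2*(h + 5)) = h^2 + 6*h + 9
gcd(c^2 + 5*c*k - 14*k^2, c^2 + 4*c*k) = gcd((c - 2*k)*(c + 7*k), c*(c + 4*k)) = 1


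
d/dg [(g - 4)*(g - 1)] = 2*g - 5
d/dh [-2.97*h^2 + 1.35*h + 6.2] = 1.35 - 5.94*h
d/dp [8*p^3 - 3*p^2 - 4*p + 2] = 24*p^2 - 6*p - 4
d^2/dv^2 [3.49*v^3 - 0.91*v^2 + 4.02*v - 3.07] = 20.94*v - 1.82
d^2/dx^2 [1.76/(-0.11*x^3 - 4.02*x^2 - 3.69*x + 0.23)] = ((1.1616*x + 14.1504)*(0.11*x^3 + 4.02*x^2 + 3.69*x - 0.23) - 1.76*(0.33*x^2 + 8.04*x + 3.69)*(0.66*x^2 + 16.08*x + 7.38))/(0.11*x^3 + 4.02*x^2 + 3.69*x - 0.23)^3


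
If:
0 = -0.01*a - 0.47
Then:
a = -47.00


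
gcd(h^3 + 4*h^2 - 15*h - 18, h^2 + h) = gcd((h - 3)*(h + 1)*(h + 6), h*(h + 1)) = h + 1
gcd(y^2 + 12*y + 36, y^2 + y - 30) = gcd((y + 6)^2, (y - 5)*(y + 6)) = y + 6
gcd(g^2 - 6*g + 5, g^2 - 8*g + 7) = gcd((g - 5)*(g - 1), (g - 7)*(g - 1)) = g - 1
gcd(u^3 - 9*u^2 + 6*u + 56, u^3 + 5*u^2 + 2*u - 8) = u + 2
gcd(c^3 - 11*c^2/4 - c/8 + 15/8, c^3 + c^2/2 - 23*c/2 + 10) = c^2 - 7*c/2 + 5/2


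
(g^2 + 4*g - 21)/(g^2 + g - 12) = (g + 7)/(g + 4)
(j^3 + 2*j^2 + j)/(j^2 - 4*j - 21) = j*(j^2 + 2*j + 1)/(j^2 - 4*j - 21)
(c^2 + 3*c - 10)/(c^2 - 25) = (c - 2)/(c - 5)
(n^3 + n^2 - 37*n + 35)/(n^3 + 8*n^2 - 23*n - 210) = (n - 1)/(n + 6)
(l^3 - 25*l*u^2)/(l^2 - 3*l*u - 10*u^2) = l*(l + 5*u)/(l + 2*u)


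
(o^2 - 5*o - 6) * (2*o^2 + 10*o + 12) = 2*o^4 - 50*o^2 - 120*o - 72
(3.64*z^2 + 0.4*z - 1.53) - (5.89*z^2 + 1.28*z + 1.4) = -2.25*z^2 - 0.88*z - 2.93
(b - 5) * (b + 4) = b^2 - b - 20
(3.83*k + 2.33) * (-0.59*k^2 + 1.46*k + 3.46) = -2.2597*k^3 + 4.2171*k^2 + 16.6536*k + 8.0618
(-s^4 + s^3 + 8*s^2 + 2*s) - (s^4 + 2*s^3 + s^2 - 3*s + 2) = -2*s^4 - s^3 + 7*s^2 + 5*s - 2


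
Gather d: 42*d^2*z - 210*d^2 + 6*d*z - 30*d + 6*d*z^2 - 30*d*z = d^2*(42*z - 210) + d*(6*z^2 - 24*z - 30)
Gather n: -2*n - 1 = -2*n - 1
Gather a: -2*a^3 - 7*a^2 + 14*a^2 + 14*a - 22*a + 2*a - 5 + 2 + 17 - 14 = -2*a^3 + 7*a^2 - 6*a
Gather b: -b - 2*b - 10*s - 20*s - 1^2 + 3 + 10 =-3*b - 30*s + 12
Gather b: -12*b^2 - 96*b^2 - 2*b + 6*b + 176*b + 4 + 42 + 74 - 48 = -108*b^2 + 180*b + 72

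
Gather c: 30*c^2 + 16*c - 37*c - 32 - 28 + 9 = 30*c^2 - 21*c - 51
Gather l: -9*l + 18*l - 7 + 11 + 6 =9*l + 10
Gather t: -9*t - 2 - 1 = -9*t - 3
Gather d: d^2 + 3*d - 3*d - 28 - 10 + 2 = d^2 - 36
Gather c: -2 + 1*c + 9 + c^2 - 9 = c^2 + c - 2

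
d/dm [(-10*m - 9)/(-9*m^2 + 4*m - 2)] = 2*(-45*m^2 - 81*m + 28)/(81*m^4 - 72*m^3 + 52*m^2 - 16*m + 4)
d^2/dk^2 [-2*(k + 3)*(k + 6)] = -4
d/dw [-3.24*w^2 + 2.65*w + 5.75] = 2.65 - 6.48*w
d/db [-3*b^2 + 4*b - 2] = 4 - 6*b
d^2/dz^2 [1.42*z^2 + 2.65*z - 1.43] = 2.84000000000000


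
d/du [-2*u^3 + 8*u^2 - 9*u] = -6*u^2 + 16*u - 9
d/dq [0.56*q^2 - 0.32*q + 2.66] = 1.12*q - 0.32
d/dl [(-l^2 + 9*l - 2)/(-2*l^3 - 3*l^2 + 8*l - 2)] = (-2*l^4 + 36*l^3 + 7*l^2 - 8*l - 2)/(4*l^6 + 12*l^5 - 23*l^4 - 40*l^3 + 76*l^2 - 32*l + 4)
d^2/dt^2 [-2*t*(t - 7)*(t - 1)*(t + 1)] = -24*t^2 + 84*t + 4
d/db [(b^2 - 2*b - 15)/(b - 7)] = (b^2 - 14*b + 29)/(b^2 - 14*b + 49)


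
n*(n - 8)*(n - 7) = n^3 - 15*n^2 + 56*n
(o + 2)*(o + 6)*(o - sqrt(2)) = o^3 - sqrt(2)*o^2 + 8*o^2 - 8*sqrt(2)*o + 12*o - 12*sqrt(2)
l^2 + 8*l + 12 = (l + 2)*(l + 6)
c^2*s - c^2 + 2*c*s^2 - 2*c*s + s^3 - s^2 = (c + s)^2*(s - 1)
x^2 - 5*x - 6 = (x - 6)*(x + 1)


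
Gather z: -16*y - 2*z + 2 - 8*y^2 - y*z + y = -8*y^2 - 15*y + z*(-y - 2) + 2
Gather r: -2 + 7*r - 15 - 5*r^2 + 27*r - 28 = -5*r^2 + 34*r - 45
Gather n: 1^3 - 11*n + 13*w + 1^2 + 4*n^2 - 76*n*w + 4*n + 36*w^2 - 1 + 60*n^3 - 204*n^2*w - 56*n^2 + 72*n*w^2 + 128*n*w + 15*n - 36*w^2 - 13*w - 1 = 60*n^3 + n^2*(-204*w - 52) + n*(72*w^2 + 52*w + 8)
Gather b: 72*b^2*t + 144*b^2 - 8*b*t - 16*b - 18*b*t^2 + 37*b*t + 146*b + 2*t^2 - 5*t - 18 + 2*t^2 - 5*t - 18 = b^2*(72*t + 144) + b*(-18*t^2 + 29*t + 130) + 4*t^2 - 10*t - 36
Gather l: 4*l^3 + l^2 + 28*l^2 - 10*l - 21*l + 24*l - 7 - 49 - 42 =4*l^3 + 29*l^2 - 7*l - 98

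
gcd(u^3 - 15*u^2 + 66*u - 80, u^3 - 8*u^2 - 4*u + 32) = u^2 - 10*u + 16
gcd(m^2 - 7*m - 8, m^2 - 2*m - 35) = 1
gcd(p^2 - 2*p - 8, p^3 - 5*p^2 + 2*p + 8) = p - 4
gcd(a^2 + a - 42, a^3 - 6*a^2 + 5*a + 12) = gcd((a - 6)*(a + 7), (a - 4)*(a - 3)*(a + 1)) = 1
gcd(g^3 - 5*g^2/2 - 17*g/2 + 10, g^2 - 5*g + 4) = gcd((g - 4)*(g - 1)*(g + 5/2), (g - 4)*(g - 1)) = g^2 - 5*g + 4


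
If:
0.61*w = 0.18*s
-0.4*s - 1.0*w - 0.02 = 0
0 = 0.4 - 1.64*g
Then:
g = 0.24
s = -0.03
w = -0.01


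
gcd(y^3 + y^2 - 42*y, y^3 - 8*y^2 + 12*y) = y^2 - 6*y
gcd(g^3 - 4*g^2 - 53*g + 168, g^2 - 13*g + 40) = g - 8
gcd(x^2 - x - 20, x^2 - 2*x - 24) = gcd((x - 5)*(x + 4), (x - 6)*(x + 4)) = x + 4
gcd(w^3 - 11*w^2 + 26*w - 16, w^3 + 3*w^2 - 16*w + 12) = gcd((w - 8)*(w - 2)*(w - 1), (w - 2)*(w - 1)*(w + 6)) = w^2 - 3*w + 2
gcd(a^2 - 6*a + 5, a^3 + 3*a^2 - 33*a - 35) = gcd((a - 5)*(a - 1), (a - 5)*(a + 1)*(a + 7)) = a - 5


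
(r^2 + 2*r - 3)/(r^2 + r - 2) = (r + 3)/(r + 2)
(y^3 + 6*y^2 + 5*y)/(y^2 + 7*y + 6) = y*(y + 5)/(y + 6)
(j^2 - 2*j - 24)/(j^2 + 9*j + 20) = (j - 6)/(j + 5)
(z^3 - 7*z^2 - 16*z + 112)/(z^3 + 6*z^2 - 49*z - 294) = (z^2 - 16)/(z^2 + 13*z + 42)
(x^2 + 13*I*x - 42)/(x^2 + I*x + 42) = (x + 6*I)/(x - 6*I)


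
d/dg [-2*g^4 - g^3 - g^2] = g*(-8*g^2 - 3*g - 2)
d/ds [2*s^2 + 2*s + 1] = 4*s + 2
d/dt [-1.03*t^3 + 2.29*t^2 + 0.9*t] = -3.09*t^2 + 4.58*t + 0.9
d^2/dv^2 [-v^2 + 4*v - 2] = -2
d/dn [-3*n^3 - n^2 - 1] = n*(-9*n - 2)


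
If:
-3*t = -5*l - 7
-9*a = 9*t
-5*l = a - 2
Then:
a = -9/2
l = 13/10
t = 9/2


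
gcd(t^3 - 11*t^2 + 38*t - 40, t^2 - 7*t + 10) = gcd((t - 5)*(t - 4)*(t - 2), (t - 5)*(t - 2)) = t^2 - 7*t + 10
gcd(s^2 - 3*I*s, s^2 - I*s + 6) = s - 3*I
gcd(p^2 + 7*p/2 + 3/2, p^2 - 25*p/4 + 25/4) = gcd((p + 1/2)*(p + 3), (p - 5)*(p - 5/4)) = 1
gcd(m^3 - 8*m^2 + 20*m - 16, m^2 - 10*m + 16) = m - 2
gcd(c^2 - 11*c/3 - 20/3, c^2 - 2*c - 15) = c - 5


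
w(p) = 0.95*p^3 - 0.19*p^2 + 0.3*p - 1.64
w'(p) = 2.85*p^2 - 0.38*p + 0.3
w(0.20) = -1.58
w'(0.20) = 0.34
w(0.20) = -1.58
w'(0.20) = 0.34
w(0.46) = -1.45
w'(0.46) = 0.73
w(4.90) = 107.03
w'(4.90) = 66.87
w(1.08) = -0.34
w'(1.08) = 3.21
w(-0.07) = -1.66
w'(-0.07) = 0.34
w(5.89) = 187.66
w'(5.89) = 96.93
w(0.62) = -1.30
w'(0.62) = 1.16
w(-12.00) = -1674.20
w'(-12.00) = 415.26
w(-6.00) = -215.48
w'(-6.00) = 105.18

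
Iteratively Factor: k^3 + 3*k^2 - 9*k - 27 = (k - 3)*(k^2 + 6*k + 9) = (k - 3)*(k + 3)*(k + 3)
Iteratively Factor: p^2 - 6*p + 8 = (p - 4)*(p - 2)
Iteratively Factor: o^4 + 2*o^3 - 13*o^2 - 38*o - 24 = (o + 1)*(o^3 + o^2 - 14*o - 24) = (o + 1)*(o + 2)*(o^2 - o - 12) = (o - 4)*(o + 1)*(o + 2)*(o + 3)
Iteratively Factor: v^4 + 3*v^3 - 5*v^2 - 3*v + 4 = (v - 1)*(v^3 + 4*v^2 - v - 4) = (v - 1)^2*(v^2 + 5*v + 4) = (v - 1)^2*(v + 4)*(v + 1)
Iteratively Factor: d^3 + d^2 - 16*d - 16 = (d - 4)*(d^2 + 5*d + 4) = (d - 4)*(d + 4)*(d + 1)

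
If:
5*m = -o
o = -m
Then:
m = 0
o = 0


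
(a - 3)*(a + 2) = a^2 - a - 6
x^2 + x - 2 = (x - 1)*(x + 2)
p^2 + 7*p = p*(p + 7)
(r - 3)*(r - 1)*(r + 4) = r^3 - 13*r + 12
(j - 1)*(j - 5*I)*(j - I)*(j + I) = j^4 - j^3 - 5*I*j^3 + j^2 + 5*I*j^2 - j - 5*I*j + 5*I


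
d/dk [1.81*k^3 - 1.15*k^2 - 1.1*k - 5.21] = 5.43*k^2 - 2.3*k - 1.1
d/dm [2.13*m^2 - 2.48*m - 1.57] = 4.26*m - 2.48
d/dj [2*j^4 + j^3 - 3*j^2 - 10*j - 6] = 8*j^3 + 3*j^2 - 6*j - 10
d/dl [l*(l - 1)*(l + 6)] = 3*l^2 + 10*l - 6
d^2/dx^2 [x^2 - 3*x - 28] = 2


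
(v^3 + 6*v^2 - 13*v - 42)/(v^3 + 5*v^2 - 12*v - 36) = (v + 7)/(v + 6)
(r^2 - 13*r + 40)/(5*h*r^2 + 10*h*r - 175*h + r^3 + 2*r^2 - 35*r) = (r - 8)/(5*h*r + 35*h + r^2 + 7*r)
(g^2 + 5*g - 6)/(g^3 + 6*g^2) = (g - 1)/g^2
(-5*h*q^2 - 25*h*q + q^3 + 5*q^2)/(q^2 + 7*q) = (-5*h*q - 25*h + q^2 + 5*q)/(q + 7)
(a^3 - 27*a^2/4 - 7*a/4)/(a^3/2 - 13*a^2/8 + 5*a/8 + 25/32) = 8*a*(4*a^2 - 27*a - 7)/(16*a^3 - 52*a^2 + 20*a + 25)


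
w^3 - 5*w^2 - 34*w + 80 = (w - 8)*(w - 2)*(w + 5)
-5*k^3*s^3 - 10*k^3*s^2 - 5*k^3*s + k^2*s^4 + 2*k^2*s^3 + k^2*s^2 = s*(-5*k + s)*(k*s + k)^2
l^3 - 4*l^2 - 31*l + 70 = (l - 7)*(l - 2)*(l + 5)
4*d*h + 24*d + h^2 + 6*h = (4*d + h)*(h + 6)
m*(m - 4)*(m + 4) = m^3 - 16*m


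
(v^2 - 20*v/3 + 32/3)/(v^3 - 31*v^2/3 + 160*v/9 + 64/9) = 3*(v - 4)/(3*v^2 - 23*v - 8)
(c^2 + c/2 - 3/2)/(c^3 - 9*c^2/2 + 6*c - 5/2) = (2*c + 3)/(2*c^2 - 7*c + 5)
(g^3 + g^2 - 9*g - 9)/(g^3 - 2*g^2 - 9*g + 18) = (g + 1)/(g - 2)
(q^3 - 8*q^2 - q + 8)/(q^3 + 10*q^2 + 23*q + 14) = (q^2 - 9*q + 8)/(q^2 + 9*q + 14)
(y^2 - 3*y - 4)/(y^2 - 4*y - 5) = (y - 4)/(y - 5)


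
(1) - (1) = 0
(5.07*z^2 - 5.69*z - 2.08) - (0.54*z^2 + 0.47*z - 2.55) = 4.53*z^2 - 6.16*z + 0.47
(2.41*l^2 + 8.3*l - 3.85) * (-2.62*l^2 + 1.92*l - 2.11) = -6.3142*l^4 - 17.1188*l^3 + 20.9379*l^2 - 24.905*l + 8.1235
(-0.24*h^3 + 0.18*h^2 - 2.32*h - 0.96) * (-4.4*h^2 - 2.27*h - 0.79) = 1.056*h^5 - 0.2472*h^4 + 9.989*h^3 + 9.3482*h^2 + 4.012*h + 0.7584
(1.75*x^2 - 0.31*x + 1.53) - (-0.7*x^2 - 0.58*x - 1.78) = 2.45*x^2 + 0.27*x + 3.31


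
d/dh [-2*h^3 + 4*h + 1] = 4 - 6*h^2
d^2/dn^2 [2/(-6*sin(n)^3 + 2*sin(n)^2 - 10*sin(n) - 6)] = (81*sin(n)^6 - 33*sin(n)^5 - 74*sin(n)^4 - 48*sin(n)^3 - 59*sin(n)^2 + 69*sin(n) - 56)/(3*sin(n)^3 - sin(n)^2 + 5*sin(n) + 3)^3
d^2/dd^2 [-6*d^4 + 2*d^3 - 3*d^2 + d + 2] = -72*d^2 + 12*d - 6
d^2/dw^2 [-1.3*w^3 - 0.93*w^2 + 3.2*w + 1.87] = -7.8*w - 1.86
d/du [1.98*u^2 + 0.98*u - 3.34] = 3.96*u + 0.98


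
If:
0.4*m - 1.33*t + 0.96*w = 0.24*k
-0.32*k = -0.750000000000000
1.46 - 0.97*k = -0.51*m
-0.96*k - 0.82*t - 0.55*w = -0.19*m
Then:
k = 2.34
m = 1.59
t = -1.20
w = -1.75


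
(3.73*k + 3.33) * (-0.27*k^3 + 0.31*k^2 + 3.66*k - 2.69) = -1.0071*k^4 + 0.2572*k^3 + 14.6841*k^2 + 2.1541*k - 8.9577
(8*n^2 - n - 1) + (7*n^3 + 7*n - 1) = 7*n^3 + 8*n^2 + 6*n - 2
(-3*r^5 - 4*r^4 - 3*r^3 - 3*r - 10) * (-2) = 6*r^5 + 8*r^4 + 6*r^3 + 6*r + 20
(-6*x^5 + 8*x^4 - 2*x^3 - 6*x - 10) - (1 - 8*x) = -6*x^5 + 8*x^4 - 2*x^3 + 2*x - 11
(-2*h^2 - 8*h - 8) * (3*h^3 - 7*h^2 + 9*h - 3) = -6*h^5 - 10*h^4 + 14*h^3 - 10*h^2 - 48*h + 24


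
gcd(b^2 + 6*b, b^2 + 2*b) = b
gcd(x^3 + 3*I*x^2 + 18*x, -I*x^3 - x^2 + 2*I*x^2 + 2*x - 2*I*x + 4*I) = 1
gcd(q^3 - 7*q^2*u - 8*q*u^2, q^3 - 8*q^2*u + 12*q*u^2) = q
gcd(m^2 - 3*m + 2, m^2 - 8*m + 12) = m - 2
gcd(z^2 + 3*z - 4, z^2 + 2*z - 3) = z - 1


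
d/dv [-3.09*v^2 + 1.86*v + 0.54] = 1.86 - 6.18*v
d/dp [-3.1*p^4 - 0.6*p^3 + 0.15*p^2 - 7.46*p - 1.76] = -12.4*p^3 - 1.8*p^2 + 0.3*p - 7.46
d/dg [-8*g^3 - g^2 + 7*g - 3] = -24*g^2 - 2*g + 7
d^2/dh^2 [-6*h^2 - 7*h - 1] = -12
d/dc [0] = 0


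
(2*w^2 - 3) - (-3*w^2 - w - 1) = 5*w^2 + w - 2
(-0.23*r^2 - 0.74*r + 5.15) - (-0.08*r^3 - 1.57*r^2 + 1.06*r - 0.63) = 0.08*r^3 + 1.34*r^2 - 1.8*r + 5.78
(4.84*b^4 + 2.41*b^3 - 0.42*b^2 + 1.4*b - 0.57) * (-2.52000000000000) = -12.1968*b^4 - 6.0732*b^3 + 1.0584*b^2 - 3.528*b + 1.4364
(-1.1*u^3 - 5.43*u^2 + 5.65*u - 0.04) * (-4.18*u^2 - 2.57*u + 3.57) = 4.598*u^5 + 25.5244*u^4 - 13.5889*u^3 - 33.7384*u^2 + 20.2733*u - 0.1428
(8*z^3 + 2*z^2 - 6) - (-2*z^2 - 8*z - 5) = 8*z^3 + 4*z^2 + 8*z - 1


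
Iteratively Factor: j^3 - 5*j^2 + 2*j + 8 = (j - 4)*(j^2 - j - 2) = (j - 4)*(j + 1)*(j - 2)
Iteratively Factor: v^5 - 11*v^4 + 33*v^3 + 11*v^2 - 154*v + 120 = (v - 4)*(v^4 - 7*v^3 + 5*v^2 + 31*v - 30) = (v - 4)*(v + 2)*(v^3 - 9*v^2 + 23*v - 15) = (v - 5)*(v - 4)*(v + 2)*(v^2 - 4*v + 3) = (v - 5)*(v - 4)*(v - 1)*(v + 2)*(v - 3)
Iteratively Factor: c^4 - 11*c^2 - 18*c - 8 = (c - 4)*(c^3 + 4*c^2 + 5*c + 2) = (c - 4)*(c + 1)*(c^2 + 3*c + 2) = (c - 4)*(c + 1)*(c + 2)*(c + 1)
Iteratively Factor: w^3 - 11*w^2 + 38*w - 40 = (w - 5)*(w^2 - 6*w + 8) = (w - 5)*(w - 4)*(w - 2)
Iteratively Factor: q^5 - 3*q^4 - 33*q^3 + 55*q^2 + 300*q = (q - 5)*(q^4 + 2*q^3 - 23*q^2 - 60*q) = (q - 5)*(q + 4)*(q^3 - 2*q^2 - 15*q) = q*(q - 5)*(q + 4)*(q^2 - 2*q - 15) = q*(q - 5)*(q + 3)*(q + 4)*(q - 5)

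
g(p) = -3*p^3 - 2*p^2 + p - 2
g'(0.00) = 1.00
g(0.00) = -2.00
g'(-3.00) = -68.00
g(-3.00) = 58.00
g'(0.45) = -2.62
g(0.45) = -2.23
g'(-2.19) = -33.40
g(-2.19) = 17.73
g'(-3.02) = -69.00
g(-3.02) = 59.37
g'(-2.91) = -63.57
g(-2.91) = 52.08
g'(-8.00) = -543.00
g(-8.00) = 1398.00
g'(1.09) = -14.05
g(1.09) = -7.17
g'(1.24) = -17.80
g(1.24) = -9.56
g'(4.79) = -224.66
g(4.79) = -372.80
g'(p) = -9*p^2 - 4*p + 1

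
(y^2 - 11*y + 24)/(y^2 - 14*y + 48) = (y - 3)/(y - 6)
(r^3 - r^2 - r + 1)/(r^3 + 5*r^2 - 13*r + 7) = (r + 1)/(r + 7)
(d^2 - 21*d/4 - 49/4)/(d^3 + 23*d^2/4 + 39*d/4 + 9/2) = (4*d^2 - 21*d - 49)/(4*d^3 + 23*d^2 + 39*d + 18)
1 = 1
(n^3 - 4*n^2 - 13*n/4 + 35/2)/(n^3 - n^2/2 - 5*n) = (n - 7/2)/n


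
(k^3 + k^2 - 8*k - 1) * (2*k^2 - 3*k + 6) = 2*k^5 - k^4 - 13*k^3 + 28*k^2 - 45*k - 6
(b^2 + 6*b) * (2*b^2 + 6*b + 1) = 2*b^4 + 18*b^3 + 37*b^2 + 6*b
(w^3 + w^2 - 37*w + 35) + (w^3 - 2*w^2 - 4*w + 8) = 2*w^3 - w^2 - 41*w + 43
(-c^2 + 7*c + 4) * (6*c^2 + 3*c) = -6*c^4 + 39*c^3 + 45*c^2 + 12*c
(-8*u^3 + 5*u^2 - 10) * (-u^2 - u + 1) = 8*u^5 + 3*u^4 - 13*u^3 + 15*u^2 + 10*u - 10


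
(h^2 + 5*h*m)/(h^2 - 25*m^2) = h/(h - 5*m)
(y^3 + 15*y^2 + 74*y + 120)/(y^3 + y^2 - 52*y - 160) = (y + 6)/(y - 8)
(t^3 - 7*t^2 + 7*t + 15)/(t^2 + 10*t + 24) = (t^3 - 7*t^2 + 7*t + 15)/(t^2 + 10*t + 24)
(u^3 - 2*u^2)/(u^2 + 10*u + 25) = u^2*(u - 2)/(u^2 + 10*u + 25)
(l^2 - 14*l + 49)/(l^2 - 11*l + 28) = (l - 7)/(l - 4)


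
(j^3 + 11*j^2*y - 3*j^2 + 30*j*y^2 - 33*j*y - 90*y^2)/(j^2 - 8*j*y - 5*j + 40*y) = (j^3 + 11*j^2*y - 3*j^2 + 30*j*y^2 - 33*j*y - 90*y^2)/(j^2 - 8*j*y - 5*j + 40*y)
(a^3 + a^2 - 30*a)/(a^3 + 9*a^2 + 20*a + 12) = a*(a - 5)/(a^2 + 3*a + 2)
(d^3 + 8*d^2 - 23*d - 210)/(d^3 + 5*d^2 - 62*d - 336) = (d - 5)/(d - 8)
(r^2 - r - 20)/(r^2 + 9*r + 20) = (r - 5)/(r + 5)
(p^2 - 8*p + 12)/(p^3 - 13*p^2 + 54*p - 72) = (p - 2)/(p^2 - 7*p + 12)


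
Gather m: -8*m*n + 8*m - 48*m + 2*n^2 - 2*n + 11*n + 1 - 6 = m*(-8*n - 40) + 2*n^2 + 9*n - 5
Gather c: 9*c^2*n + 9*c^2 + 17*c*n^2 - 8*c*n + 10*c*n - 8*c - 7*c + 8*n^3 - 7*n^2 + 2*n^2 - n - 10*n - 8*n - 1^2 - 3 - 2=c^2*(9*n + 9) + c*(17*n^2 + 2*n - 15) + 8*n^3 - 5*n^2 - 19*n - 6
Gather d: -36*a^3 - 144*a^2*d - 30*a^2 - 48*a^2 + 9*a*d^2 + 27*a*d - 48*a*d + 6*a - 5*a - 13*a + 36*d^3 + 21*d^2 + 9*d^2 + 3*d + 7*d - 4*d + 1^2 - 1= -36*a^3 - 78*a^2 - 12*a + 36*d^3 + d^2*(9*a + 30) + d*(-144*a^2 - 21*a + 6)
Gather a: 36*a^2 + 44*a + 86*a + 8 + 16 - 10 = 36*a^2 + 130*a + 14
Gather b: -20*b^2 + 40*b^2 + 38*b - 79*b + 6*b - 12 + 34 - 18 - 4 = 20*b^2 - 35*b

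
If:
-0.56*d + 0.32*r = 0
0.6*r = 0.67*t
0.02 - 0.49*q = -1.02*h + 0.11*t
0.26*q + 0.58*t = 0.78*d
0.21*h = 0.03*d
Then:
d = -0.09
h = -0.01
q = 0.05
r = -0.16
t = -0.14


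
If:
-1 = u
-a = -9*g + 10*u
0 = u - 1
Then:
No Solution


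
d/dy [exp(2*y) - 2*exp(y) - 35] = 2*(exp(y) - 1)*exp(y)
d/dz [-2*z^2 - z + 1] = -4*z - 1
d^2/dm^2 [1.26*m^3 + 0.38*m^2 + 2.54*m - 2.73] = 7.56*m + 0.76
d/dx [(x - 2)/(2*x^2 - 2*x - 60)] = (x^2 - x - (x - 2)*(2*x - 1) - 30)/(2*(-x^2 + x + 30)^2)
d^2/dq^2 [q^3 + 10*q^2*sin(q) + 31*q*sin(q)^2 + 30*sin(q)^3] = -10*q^2*sin(q) + 40*q*cos(q) + 62*q*cos(2*q) + 6*q - 5*sin(q)/2 + 62*sin(2*q) + 135*sin(3*q)/2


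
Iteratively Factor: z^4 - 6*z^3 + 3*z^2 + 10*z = (z - 5)*(z^3 - z^2 - 2*z) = z*(z - 5)*(z^2 - z - 2) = z*(z - 5)*(z + 1)*(z - 2)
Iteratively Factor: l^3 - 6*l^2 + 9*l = (l - 3)*(l^2 - 3*l) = l*(l - 3)*(l - 3)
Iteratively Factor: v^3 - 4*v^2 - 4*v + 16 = (v - 4)*(v^2 - 4) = (v - 4)*(v - 2)*(v + 2)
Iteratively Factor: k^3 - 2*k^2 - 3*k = (k - 3)*(k^2 + k) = k*(k - 3)*(k + 1)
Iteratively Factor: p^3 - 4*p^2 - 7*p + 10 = (p - 1)*(p^2 - 3*p - 10) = (p - 5)*(p - 1)*(p + 2)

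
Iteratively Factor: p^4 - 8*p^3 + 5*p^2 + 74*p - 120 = (p - 2)*(p^3 - 6*p^2 - 7*p + 60) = (p - 2)*(p + 3)*(p^2 - 9*p + 20) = (p - 5)*(p - 2)*(p + 3)*(p - 4)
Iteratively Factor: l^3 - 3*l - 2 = (l - 2)*(l^2 + 2*l + 1) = (l - 2)*(l + 1)*(l + 1)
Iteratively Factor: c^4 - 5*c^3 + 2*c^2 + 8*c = (c - 4)*(c^3 - c^2 - 2*c) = (c - 4)*(c - 2)*(c^2 + c) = c*(c - 4)*(c - 2)*(c + 1)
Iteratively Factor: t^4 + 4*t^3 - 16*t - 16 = (t - 2)*(t^3 + 6*t^2 + 12*t + 8) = (t - 2)*(t + 2)*(t^2 + 4*t + 4) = (t - 2)*(t + 2)^2*(t + 2)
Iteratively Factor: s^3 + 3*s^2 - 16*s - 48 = (s - 4)*(s^2 + 7*s + 12) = (s - 4)*(s + 3)*(s + 4)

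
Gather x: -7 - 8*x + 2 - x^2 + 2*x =-x^2 - 6*x - 5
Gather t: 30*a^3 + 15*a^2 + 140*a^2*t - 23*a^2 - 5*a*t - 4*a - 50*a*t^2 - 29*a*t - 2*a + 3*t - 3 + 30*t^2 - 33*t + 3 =30*a^3 - 8*a^2 - 6*a + t^2*(30 - 50*a) + t*(140*a^2 - 34*a - 30)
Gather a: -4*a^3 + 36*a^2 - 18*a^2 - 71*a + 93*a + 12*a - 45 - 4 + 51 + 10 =-4*a^3 + 18*a^2 + 34*a + 12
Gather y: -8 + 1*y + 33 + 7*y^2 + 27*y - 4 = 7*y^2 + 28*y + 21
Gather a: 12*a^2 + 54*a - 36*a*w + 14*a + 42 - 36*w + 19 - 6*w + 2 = 12*a^2 + a*(68 - 36*w) - 42*w + 63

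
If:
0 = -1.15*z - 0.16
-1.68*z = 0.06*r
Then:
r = 3.90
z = -0.14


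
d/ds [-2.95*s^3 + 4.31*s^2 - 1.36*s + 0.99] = -8.85*s^2 + 8.62*s - 1.36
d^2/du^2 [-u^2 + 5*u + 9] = -2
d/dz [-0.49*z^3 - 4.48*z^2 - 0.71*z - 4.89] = -1.47*z^2 - 8.96*z - 0.71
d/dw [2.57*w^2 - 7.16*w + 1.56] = 5.14*w - 7.16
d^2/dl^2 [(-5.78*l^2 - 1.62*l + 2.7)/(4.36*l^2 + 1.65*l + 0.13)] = (-1.13686837721616e-13*l^4 + 21.5715359999999*l^3 + 327.612144*l^2 + 122.052096*l + 12.140396)/(82.881856*l^6 + 94.09752*l^5 + 43.024044*l^4 + 10.103445*l^3 + 1.282827*l^2 + 0.083655*l + 0.002197)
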